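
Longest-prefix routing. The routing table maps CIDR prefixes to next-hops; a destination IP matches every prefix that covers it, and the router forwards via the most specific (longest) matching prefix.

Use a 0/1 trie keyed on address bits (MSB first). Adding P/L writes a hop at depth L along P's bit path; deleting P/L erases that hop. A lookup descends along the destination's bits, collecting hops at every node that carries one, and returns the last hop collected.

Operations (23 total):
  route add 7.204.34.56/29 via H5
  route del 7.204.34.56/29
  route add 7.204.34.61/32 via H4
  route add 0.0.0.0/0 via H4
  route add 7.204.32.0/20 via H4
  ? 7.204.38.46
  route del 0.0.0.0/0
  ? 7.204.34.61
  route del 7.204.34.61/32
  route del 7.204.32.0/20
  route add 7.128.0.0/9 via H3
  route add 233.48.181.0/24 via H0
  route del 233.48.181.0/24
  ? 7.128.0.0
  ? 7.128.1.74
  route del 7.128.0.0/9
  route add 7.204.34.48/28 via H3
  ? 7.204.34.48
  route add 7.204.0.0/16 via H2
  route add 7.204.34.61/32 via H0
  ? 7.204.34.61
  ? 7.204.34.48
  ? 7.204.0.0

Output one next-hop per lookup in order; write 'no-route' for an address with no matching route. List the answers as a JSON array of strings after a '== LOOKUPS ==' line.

Trace:
  + 7.204.34.56/29 (H5) depth=29
  - 7.204.34.56/29 clear@29
  + 7.204.34.61/32 (H4) depth=32
  + 0.0.0.0/0 (H4) depth=0
  + 7.204.32.0/20 (H4) depth=20
  Q 7.204.38.46: descend 000001111100110000100 ; hops seen [H4,H4] ; pick H4
  - 0.0.0.0/0 clear@0
  Q 7.204.34.61: descend 00000111110011000010001000111101 ; hops seen [H4,H4] ; pick H4
  - 7.204.34.61/32 clear@32
  - 7.204.32.0/20 clear@20
  + 7.128.0.0/9 (H3) depth=9
  + 233.48.181.0/24 (H0) depth=24
  - 233.48.181.0/24 clear@24
  Q 7.128.0.0: descend 000001111 ; hops seen [H3] ; pick H3
  Q 7.128.1.74: descend 000001111 ; hops seen [H3] ; pick H3
  - 7.128.0.0/9 clear@9
  + 7.204.34.48/28 (H3) depth=28
  Q 7.204.34.48: descend 0000011111001100001000100011 ; hops seen [H3] ; pick H3
  + 7.204.0.0/16 (H2) depth=16
  + 7.204.34.61/32 (H0) depth=32
  Q 7.204.34.61: descend 00000111110011000010001000111101 ; hops seen [H2,H3,H0] ; pick H0
  Q 7.204.34.48: descend 0000011111001100001000100011 ; hops seen [H2,H3] ; pick H3
  Q 7.204.0.0: descend 000001111100110000 ; hops seen [H2] ; pick H2

== LOOKUPS ==
["H4","H4","H3","H3","H3","H0","H3","H2"]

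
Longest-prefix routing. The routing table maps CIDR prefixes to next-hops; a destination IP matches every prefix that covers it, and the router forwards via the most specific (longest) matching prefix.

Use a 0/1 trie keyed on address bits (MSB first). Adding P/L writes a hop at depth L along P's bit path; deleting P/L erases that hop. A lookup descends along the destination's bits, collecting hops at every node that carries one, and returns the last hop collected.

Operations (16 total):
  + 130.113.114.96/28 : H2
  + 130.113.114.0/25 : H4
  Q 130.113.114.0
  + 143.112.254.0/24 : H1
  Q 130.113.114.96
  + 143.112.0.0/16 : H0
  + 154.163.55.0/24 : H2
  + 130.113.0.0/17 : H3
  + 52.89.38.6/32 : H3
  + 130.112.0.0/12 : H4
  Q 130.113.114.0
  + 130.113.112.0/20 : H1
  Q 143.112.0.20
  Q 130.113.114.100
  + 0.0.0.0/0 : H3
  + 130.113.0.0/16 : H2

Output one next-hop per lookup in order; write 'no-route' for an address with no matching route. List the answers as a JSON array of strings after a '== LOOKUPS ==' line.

Process each operation:
  + 130.113.114.96/28 (H2) depth=28
  + 130.113.114.0/25 (H4) depth=25
  lookup 130.113.114.0: bits 1000001001110001011100100 walk d0:-→d1:-→d2:-→d3:-→d4:-→d5:-→d6:-→d7:-→d8:-→d9:-→d10:-→d11:-→d12:-→d13:-→d14:-→d15:-→d16:-→d17:-→d18:-→d19:-→d20:-→d21:-→d22:-→d23:-→d24:-→d25:H4 -> H4
  + 143.112.254.0/24 (H1) depth=24
  lookup 130.113.114.96: bits 1000001001110001011100100110 walk d0:-→d1:-→d2:-→d3:-→d4:-→d5:-→d6:-→d7:-→d8:-→d9:-→d10:-→d11:-→d12:-→d13:-→d14:-→d15:-→d16:-→d17:-→d18:-→d19:-→d20:-→d21:-→d22:-→d23:-→d24:-→d25:H4→d26:-→d27:-→d28:H2 -> H2
  + 143.112.0.0/16 (H0) depth=16
  + 154.163.55.0/24 (H2) depth=24
  + 130.113.0.0/17 (H3) depth=17
  + 52.89.38.6/32 (H3) depth=32
  + 130.112.0.0/12 (H4) depth=12
  lookup 130.113.114.0: bits 1000001001110001011100100 walk d0:-→d1:-→d2:-→d3:-→d4:-→d5:-→d6:-→d7:-→d8:-→d9:-→d10:-→d11:-→d12:H4→d13:-→d14:-→d15:-→d16:-→d17:H3→d18:-→d19:-→d20:-→d21:-→d22:-→d23:-→d24:-→d25:H4 -> H4
  + 130.113.112.0/20 (H1) depth=20
  lookup 143.112.0.20: bits 1000111101110000 walk d0:-→d1:-→d2:-→d3:-→d4:-→d5:-→d6:-→d7:-→d8:-→d9:-→d10:-→d11:-→d12:-→d13:-→d14:-→d15:-→d16:H0 -> H0
  lookup 130.113.114.100: bits 1000001001110001011100100110 walk d0:-→d1:-→d2:-→d3:-→d4:-→d5:-→d6:-→d7:-→d8:-→d9:-→d10:-→d11:-→d12:H4→d13:-→d14:-→d15:-→d16:-→d17:H3→d18:-→d19:-→d20:H1→d21:-→d22:-→d23:-→d24:-→d25:H4→d26:-→d27:-→d28:H2 -> H2
  + 0.0.0.0/0 (H3) depth=0
  + 130.113.0.0/16 (H2) depth=16

== LOOKUPS ==
["H4","H2","H4","H0","H2"]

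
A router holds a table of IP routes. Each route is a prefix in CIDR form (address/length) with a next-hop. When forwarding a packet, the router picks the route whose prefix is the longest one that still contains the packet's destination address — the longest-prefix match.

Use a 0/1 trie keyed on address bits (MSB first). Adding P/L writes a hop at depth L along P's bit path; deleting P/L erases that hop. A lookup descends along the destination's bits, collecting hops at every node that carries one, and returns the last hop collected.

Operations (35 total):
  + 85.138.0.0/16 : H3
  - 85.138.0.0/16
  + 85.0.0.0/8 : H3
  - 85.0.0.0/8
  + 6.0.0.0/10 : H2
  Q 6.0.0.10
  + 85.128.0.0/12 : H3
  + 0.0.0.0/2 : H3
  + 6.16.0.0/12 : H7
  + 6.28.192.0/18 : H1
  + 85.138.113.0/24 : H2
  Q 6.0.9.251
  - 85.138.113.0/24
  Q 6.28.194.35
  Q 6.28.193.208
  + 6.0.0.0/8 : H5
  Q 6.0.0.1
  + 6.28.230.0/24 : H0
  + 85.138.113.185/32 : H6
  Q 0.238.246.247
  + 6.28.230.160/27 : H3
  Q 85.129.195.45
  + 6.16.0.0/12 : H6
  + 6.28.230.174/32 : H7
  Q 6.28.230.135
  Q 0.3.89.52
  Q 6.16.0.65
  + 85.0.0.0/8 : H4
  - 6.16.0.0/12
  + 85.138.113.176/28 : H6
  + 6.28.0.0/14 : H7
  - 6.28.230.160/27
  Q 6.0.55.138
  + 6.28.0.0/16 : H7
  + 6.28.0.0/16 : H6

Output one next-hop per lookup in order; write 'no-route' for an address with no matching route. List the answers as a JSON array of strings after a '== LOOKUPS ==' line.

Apply in order:
  add 85.138.0.0/16 -> H3 at depth 16
  - 85.138.0.0/16 clear@16
  add 85.0.0.0/8 -> H3 at depth 8
  - 85.0.0.0/8 clear@8
  add 6.0.0.0/10 -> H2 at depth 10
  ? 6.0.0.10  path d0:-→d1:-→d2:-→d3:-→d4:-→d5:-→d6:-→d7:-→d8:-→d9:-→d10:H2  best=H2
  add 85.128.0.0/12 -> H3 at depth 12
  add 0.0.0.0/2 -> H3 at depth 2
  add 6.16.0.0/12 -> H7 at depth 12
  add 6.28.192.0/18 -> H1 at depth 18
  add 85.138.113.0/24 -> H2 at depth 24
  ? 6.0.9.251  path d0:-→d1:-→d2:H3→d3:-→d4:-→d5:-→d6:-→d7:-→d8:-→d9:-→d10:H2→d11:-  best=H2
  - 85.138.113.0/24 clear@24
  ? 6.28.194.35  path d0:-→d1:-→d2:H3→d3:-→d4:-→d5:-→d6:-→d7:-→d8:-→d9:-→d10:H2→d11:-→d12:H7→d13:-→d14:-→d15:-→d16:-→d17:-→d18:H1  best=H1
  ? 6.28.193.208  path d0:-→d1:-→d2:H3→d3:-→d4:-→d5:-→d6:-→d7:-→d8:-→d9:-→d10:H2→d11:-→d12:H7→d13:-→d14:-→d15:-→d16:-→d17:-→d18:H1  best=H1
  add 6.0.0.0/8 -> H5 at depth 8
  ? 6.0.0.1  path d0:-→d1:-→d2:H3→d3:-→d4:-→d5:-→d6:-→d7:-→d8:H5→d9:-→d10:H2→d11:-  best=H2
  add 6.28.230.0/24 -> H0 at depth 24
  add 85.138.113.185/32 -> H6 at depth 32
  ? 0.238.246.247  path d0:-→d1:-→d2:H3→d3:-→d4:-→d5:-  best=H3
  add 6.28.230.160/27 -> H3 at depth 27
  ? 85.129.195.45  path d0:-→d1:-→d2:-→d3:-→d4:-→d5:-→d6:-→d7:-→d8:-→d9:-→d10:-→d11:-→d12:H3  best=H3
  add 6.16.0.0/12 -> H6 at depth 12
  add 6.28.230.174/32 -> H7 at depth 32
  ? 6.28.230.135  path d0:-→d1:-→d2:H3→d3:-→d4:-→d5:-→d6:-→d7:-→d8:H5→d9:-→d10:H2→d11:-→d12:H6→d13:-→d14:-→d15:-→d16:-→d17:-→d18:H1→d19:-→d20:-→d21:-→d22:-→d23:-→d24:H0→d25:-→d26:-  best=H0
  ? 0.3.89.52  path d0:-→d1:-→d2:H3→d3:-→d4:-→d5:-  best=H3
  ? 6.16.0.65  path d0:-→d1:-→d2:H3→d3:-→d4:-→d5:-→d6:-→d7:-→d8:H5→d9:-→d10:H2→d11:-→d12:H6  best=H6
  add 85.0.0.0/8 -> H4 at depth 8
  - 6.16.0.0/12 clear@12
  add 85.138.113.176/28 -> H6 at depth 28
  add 6.28.0.0/14 -> H7 at depth 14
  - 6.28.230.160/27 clear@27
  ? 6.0.55.138  path d0:-→d1:-→d2:H3→d3:-→d4:-→d5:-→d6:-→d7:-→d8:H5→d9:-→d10:H2→d11:-  best=H2
  add 6.28.0.0/16 -> H7 at depth 16
  add 6.28.0.0/16 -> H6 at depth 16

== LOOKUPS ==
["H2","H2","H1","H1","H2","H3","H3","H0","H3","H6","H2"]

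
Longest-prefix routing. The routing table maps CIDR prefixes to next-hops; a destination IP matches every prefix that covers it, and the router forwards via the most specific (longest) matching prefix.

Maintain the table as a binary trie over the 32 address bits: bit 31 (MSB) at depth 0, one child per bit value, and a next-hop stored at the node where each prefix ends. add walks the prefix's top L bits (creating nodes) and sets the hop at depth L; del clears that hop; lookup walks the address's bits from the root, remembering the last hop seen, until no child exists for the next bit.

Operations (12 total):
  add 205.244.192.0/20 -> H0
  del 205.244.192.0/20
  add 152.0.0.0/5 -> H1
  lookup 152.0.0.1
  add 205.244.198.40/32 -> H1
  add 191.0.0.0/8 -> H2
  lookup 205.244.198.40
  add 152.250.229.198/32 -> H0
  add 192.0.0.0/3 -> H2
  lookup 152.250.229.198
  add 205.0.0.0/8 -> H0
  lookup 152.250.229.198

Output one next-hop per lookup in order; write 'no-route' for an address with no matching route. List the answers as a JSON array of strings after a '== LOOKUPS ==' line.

Apply in order:
  add 205.244.192.0/20 -> H0 at depth 20
  del 205.244.192.0/20 (clear depth 20)
  add 152.0.0.0/5 -> H1 at depth 5
  ? 152.0.0.1  path d0:-→d1:-→d2:-→d3:-→d4:-→d5:H1  best=H1
  add 205.244.198.40/32 -> H1 at depth 32
  add 191.0.0.0/8 -> H2 at depth 8
  ? 205.244.198.40  path d0:-→d1:-→d2:-→d3:-→d4:-→d5:-→d6:-→d7:-→d8:-→d9:-→d10:-→d11:-→d12:-→d13:-→d14:-→d15:-→d16:-→d17:-→d18:-→d19:-→d20:-→d21:-→d22:-→d23:-→d24:-→d25:-→d26:-→d27:-→d28:-→d29:-→d30:-→d31:-→d32:H1  best=H1
  add 152.250.229.198/32 -> H0 at depth 32
  add 192.0.0.0/3 -> H2 at depth 3
  ? 152.250.229.198  path d0:-→d1:-→d2:-→d3:-→d4:-→d5:H1→d6:-→d7:-→d8:-→d9:-→d10:-→d11:-→d12:-→d13:-→d14:-→d15:-→d16:-→d17:-→d18:-→d19:-→d20:-→d21:-→d22:-→d23:-→d24:-→d25:-→d26:-→d27:-→d28:-→d29:-→d30:-→d31:-→d32:H0  best=H0
  add 205.0.0.0/8 -> H0 at depth 8
  ? 152.250.229.198  path d0:-→d1:-→d2:-→d3:-→d4:-→d5:H1→d6:-→d7:-→d8:-→d9:-→d10:-→d11:-→d12:-→d13:-→d14:-→d15:-→d16:-→d17:-→d18:-→d19:-→d20:-→d21:-→d22:-→d23:-→d24:-→d25:-→d26:-→d27:-→d28:-→d29:-→d30:-→d31:-→d32:H0  best=H0

== LOOKUPS ==
["H1","H1","H0","H0"]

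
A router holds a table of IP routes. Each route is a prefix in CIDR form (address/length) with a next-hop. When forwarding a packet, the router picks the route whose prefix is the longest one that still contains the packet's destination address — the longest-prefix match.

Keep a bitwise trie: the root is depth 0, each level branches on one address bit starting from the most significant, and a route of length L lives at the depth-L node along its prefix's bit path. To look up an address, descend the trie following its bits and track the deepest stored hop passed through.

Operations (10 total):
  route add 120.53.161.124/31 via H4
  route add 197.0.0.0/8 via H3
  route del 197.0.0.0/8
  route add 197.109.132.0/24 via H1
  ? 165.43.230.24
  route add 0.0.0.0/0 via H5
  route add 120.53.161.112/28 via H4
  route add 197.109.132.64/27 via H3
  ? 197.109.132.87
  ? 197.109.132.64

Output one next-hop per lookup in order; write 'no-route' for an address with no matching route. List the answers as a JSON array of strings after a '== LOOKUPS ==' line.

Apply in order:
  add 120.53.161.124/31 -> H4 at depth 31
  add 197.0.0.0/8 -> H3 at depth 8
  del 197.0.0.0/8 (clear depth 8)
  add 197.109.132.0/24 -> H1 at depth 24
  lookup 165.43.230.24: bits 1 walk d0:-→d1:- -> no-route
  add 0.0.0.0/0 -> H5 at depth 0
  add 120.53.161.112/28 -> H4 at depth 28
  add 197.109.132.64/27 -> H3 at depth 27
  lookup 197.109.132.87: bits 110001010110110110000100010 walk d0:H5→d1:-→d2:-→d3:-→d4:-→d5:-→d6:-→d7:-→d8:-→d9:-→d10:-→d11:-→d12:-→d13:-→d14:-→d15:-→d16:-→d17:-→d18:-→d19:-→d20:-→d21:-→d22:-→d23:-→d24:H1→d25:-→d26:-→d27:H3 -> H3
  lookup 197.109.132.64: bits 110001010110110110000100010 walk d0:H5→d1:-→d2:-→d3:-→d4:-→d5:-→d6:-→d7:-→d8:-→d9:-→d10:-→d11:-→d12:-→d13:-→d14:-→d15:-→d16:-→d17:-→d18:-→d19:-→d20:-→d21:-→d22:-→d23:-→d24:H1→d25:-→d26:-→d27:H3 -> H3

== LOOKUPS ==
["no-route","H3","H3"]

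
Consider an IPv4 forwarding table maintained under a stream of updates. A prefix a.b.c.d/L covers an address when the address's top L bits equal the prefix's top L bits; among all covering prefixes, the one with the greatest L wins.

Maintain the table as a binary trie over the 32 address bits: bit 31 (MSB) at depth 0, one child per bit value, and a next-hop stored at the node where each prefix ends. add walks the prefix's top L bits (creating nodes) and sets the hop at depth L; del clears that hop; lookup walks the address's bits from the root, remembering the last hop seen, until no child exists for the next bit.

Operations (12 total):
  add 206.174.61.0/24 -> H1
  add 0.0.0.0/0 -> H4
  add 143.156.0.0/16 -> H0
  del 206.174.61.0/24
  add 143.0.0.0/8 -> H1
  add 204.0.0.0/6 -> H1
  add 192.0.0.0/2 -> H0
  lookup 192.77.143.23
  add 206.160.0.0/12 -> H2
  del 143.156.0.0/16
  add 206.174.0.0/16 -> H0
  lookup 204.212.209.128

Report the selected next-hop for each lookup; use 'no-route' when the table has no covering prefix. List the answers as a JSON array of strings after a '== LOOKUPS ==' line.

Apply in order:
  add 206.174.61.0/24 -> H1 at depth 24
  add 0.0.0.0/0 -> H4 at depth 0
  add 143.156.0.0/16 -> H0 at depth 16
  del 206.174.61.0/24 (clear depth 24)
  add 143.0.0.0/8 -> H1 at depth 8
  add 204.0.0.0/6 -> H1 at depth 6
  add 192.0.0.0/2 -> H0 at depth 2
  lookup 192.77.143.23: bits 1100 walk d0:H4→d1:-→d2:H0→d3:-→d4:- -> H0
  add 206.160.0.0/12 -> H2 at depth 12
  del 143.156.0.0/16 (clear depth 16)
  add 206.174.0.0/16 -> H0 at depth 16
  lookup 204.212.209.128: bits 110011 walk d0:H4→d1:-→d2:H0→d3:-→d4:-→d5:-→d6:H1 -> H1

== LOOKUPS ==
["H0","H1"]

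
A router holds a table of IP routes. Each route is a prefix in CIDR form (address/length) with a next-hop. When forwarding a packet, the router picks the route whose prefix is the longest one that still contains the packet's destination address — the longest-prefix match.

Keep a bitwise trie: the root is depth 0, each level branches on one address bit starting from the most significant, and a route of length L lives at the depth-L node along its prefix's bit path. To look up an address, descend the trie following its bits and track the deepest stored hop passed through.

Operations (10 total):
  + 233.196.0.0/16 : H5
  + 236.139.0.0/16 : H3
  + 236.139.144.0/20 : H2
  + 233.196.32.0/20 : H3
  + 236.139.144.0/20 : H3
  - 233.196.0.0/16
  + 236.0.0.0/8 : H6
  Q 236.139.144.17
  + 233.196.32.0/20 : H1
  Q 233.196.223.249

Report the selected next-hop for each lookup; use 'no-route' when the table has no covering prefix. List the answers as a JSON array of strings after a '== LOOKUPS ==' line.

Apply in order:
  add 233.196.0.0/16 -> H5 at depth 16
  add 236.139.0.0/16 -> H3 at depth 16
  add 236.139.144.0/20 -> H2 at depth 20
  add 233.196.32.0/20 -> H3 at depth 20
  add 236.139.144.0/20 -> H3 at depth 20
  del 233.196.0.0/16 (clear depth 16)
  add 236.0.0.0/8 -> H6 at depth 8
  Q 236.139.144.17: descend 11101100100010111001 ; hops seen [H6,H3,H3] ; pick H3
  add 233.196.32.0/20 -> H1 at depth 20
  Q 233.196.223.249: descend 1110100111000100 ; hops seen [∅] ; pick no-route

== LOOKUPS ==
["H3","no-route"]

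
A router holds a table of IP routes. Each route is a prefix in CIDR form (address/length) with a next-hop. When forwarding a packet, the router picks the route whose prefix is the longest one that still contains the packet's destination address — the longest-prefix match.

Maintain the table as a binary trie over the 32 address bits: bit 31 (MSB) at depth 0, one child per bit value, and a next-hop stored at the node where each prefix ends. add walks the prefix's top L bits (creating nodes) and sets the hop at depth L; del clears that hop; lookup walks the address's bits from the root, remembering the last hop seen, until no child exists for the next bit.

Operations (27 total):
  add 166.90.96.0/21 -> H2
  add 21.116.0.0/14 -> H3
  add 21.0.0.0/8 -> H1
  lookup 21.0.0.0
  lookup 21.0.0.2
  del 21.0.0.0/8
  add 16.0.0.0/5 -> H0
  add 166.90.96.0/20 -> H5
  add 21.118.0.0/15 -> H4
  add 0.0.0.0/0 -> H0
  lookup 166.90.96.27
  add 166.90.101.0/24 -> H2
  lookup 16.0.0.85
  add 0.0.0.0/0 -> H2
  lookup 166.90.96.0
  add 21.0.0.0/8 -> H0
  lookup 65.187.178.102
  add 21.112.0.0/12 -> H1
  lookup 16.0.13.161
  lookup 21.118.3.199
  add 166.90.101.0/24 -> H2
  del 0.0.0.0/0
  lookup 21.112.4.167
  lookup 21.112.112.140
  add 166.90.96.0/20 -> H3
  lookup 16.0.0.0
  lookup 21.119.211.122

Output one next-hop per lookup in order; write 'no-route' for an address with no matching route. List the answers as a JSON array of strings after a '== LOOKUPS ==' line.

Process each operation:
  add 166.90.96.0/21 -> H2 at depth 21
  add 21.116.0.0/14 -> H3 at depth 14
  add 21.0.0.0/8 -> H1 at depth 8
  ? 21.0.0.0  path d0:-→d1:-→d2:-→d3:-→d4:-→d5:-→d6:-→d7:-→d8:H1→d9:-  best=H1
  ? 21.0.0.2  path d0:-→d1:-→d2:-→d3:-→d4:-→d5:-→d6:-→d7:-→d8:H1→d9:-  best=H1
  del 21.0.0.0/8 (clear depth 8)
  add 16.0.0.0/5 -> H0 at depth 5
  add 166.90.96.0/20 -> H5 at depth 20
  add 21.118.0.0/15 -> H4 at depth 15
  add 0.0.0.0/0 -> H0 at depth 0
  ? 166.90.96.27  path d0:H0→d1:-→d2:-→d3:-→d4:-→d5:-→d6:-→d7:-→d8:-→d9:-→d10:-→d11:-→d12:-→d13:-→d14:-→d15:-→d16:-→d17:-→d18:-→d19:-→d20:H5→d21:H2  best=H2
  add 166.90.101.0/24 -> H2 at depth 24
  ? 16.0.0.85  path d0:H0→d1:-→d2:-→d3:-→d4:-→d5:H0  best=H0
  add 0.0.0.0/0 -> H2 at depth 0
  ? 166.90.96.0  path d0:H2→d1:-→d2:-→d3:-→d4:-→d5:-→d6:-→d7:-→d8:-→d9:-→d10:-→d11:-→d12:-→d13:-→d14:-→d15:-→d16:-→d17:-→d18:-→d19:-→d20:H5→d21:H2  best=H2
  add 21.0.0.0/8 -> H0 at depth 8
  ? 65.187.178.102  path d0:H2→d1:-  best=H2
  add 21.112.0.0/12 -> H1 at depth 12
  ? 16.0.13.161  path d0:H2→d1:-→d2:-→d3:-→d4:-→d5:H0  best=H0
  ? 21.118.3.199  path d0:H2→d1:-→d2:-→d3:-→d4:-→d5:H0→d6:-→d7:-→d8:H0→d9:-→d10:-→d11:-→d12:H1→d13:-→d14:H3→d15:H4  best=H4
  add 166.90.101.0/24 -> H2 at depth 24
  del 0.0.0.0/0 (clear depth 0)
  ? 21.112.4.167  path d0:-→d1:-→d2:-→d3:-→d4:-→d5:H0→d6:-→d7:-→d8:H0→d9:-→d10:-→d11:-→d12:H1→d13:-  best=H1
  ? 21.112.112.140  path d0:-→d1:-→d2:-→d3:-→d4:-→d5:H0→d6:-→d7:-→d8:H0→d9:-→d10:-→d11:-→d12:H1→d13:-  best=H1
  add 166.90.96.0/20 -> H3 at depth 20
  ? 16.0.0.0  path d0:-→d1:-→d2:-→d3:-→d4:-→d5:H0  best=H0
  ? 21.119.211.122  path d0:-→d1:-→d2:-→d3:-→d4:-→d5:H0→d6:-→d7:-→d8:H0→d9:-→d10:-→d11:-→d12:H1→d13:-→d14:H3→d15:H4  best=H4

== LOOKUPS ==
["H1","H1","H2","H0","H2","H2","H0","H4","H1","H1","H0","H4"]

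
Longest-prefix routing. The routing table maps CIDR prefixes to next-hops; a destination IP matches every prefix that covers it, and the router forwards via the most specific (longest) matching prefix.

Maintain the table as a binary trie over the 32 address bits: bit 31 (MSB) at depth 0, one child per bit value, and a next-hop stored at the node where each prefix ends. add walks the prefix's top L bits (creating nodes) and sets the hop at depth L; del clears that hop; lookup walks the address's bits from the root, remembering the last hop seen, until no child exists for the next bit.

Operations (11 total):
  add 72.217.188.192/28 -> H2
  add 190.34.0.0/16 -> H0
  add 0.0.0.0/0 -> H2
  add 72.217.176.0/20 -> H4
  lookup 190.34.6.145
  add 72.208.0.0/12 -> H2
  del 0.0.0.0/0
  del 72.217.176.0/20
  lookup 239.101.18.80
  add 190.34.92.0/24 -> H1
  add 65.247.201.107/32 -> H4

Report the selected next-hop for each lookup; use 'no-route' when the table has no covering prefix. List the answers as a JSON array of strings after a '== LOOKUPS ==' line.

Process each operation:
  add 72.217.188.192/28 -> H2 at depth 28
  add 190.34.0.0/16 -> H0 at depth 16
  add 0.0.0.0/0 -> H2 at depth 0
  add 72.217.176.0/20 -> H4 at depth 20
  ? 190.34.6.145  path d0:H2→d1:-→d2:-→d3:-→d4:-→d5:-→d6:-→d7:-→d8:-→d9:-→d10:-→d11:-→d12:-→d13:-→d14:-→d15:-→d16:H0  best=H0
  add 72.208.0.0/12 -> H2 at depth 12
  - 0.0.0.0/0 clear@0
  - 72.217.176.0/20 clear@20
  ? 239.101.18.80  path d0:-→d1:-  best=no-route
  add 190.34.92.0/24 -> H1 at depth 24
  add 65.247.201.107/32 -> H4 at depth 32

== LOOKUPS ==
["H0","no-route"]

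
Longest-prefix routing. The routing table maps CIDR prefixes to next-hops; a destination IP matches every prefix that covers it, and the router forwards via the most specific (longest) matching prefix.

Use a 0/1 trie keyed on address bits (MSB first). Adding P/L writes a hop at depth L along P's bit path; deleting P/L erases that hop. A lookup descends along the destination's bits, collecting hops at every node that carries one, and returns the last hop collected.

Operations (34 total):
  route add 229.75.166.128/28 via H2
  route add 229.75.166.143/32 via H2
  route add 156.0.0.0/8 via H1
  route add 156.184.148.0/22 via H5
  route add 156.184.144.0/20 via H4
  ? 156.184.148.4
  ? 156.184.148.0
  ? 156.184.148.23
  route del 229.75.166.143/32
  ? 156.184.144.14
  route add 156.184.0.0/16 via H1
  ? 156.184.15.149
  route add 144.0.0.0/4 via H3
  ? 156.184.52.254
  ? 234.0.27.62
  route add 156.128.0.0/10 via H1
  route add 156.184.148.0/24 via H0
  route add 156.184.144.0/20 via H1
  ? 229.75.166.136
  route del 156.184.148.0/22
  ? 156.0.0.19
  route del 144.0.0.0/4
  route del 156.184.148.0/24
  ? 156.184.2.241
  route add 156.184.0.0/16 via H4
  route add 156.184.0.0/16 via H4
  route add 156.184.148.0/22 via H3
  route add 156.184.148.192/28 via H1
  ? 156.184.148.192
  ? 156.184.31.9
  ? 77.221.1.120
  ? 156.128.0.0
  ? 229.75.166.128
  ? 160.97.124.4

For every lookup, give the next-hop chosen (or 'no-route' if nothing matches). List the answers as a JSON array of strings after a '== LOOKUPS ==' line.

Process each operation:
  + 229.75.166.128/28 (H2) depth=28
  + 229.75.166.143/32 (H2) depth=32
  + 156.0.0.0/8 (H1) depth=8
  + 156.184.148.0/22 (H5) depth=22
  + 156.184.144.0/20 (H4) depth=20
  Q 156.184.148.4: descend 1001110010111000100101 ; hops seen [H1,H4,H5] ; pick H5
  Q 156.184.148.0: descend 1001110010111000100101 ; hops seen [H1,H4,H5] ; pick H5
  Q 156.184.148.23: descend 1001110010111000100101 ; hops seen [H1,H4,H5] ; pick H5
  del 229.75.166.143/32 (clear depth 32)
  Q 156.184.144.14: descend 100111001011100010010 ; hops seen [H1,H4] ; pick H4
  + 156.184.0.0/16 (H1) depth=16
  Q 156.184.15.149: descend 1001110010111000 ; hops seen [H1,H1] ; pick H1
  + 144.0.0.0/4 (H3) depth=4
  Q 156.184.52.254: descend 1001110010111000 ; hops seen [H3,H1,H1] ; pick H1
  Q 234.0.27.62: descend 1110 ; hops seen [∅] ; pick no-route
  + 156.128.0.0/10 (H1) depth=10
  + 156.184.148.0/24 (H0) depth=24
  + 156.184.144.0/20 (H1) depth=20
  Q 229.75.166.136: descend 11100101010010111010011010001 ; hops seen [H2] ; pick H2
  del 156.184.148.0/22 (clear depth 22)
  Q 156.0.0.19: descend 10011100 ; hops seen [H3,H1] ; pick H1
  del 144.0.0.0/4 (clear depth 4)
  del 156.184.148.0/24 (clear depth 24)
  Q 156.184.2.241: descend 1001110010111000 ; hops seen [H1,H1,H1] ; pick H1
  + 156.184.0.0/16 (H4) depth=16
  + 156.184.0.0/16 (H4) depth=16
  + 156.184.148.0/22 (H3) depth=22
  + 156.184.148.192/28 (H1) depth=28
  Q 156.184.148.192: descend 1001110010111000100101001100 ; hops seen [H1,H1,H4,H1,H3,H1] ; pick H1
  Q 156.184.31.9: descend 1001110010111000 ; hops seen [H1,H1,H4] ; pick H4
  Q 77.221.1.120: descend ε ; hops seen [∅] ; pick no-route
  Q 156.128.0.0: descend 1001110010 ; hops seen [H1,H1] ; pick H1
  Q 229.75.166.128: descend 1110010101001011101001101000 ; hops seen [H2] ; pick H2
  Q 160.97.124.4: descend 10 ; hops seen [∅] ; pick no-route

== LOOKUPS ==
["H5","H5","H5","H4","H1","H1","no-route","H2","H1","H1","H1","H4","no-route","H1","H2","no-route"]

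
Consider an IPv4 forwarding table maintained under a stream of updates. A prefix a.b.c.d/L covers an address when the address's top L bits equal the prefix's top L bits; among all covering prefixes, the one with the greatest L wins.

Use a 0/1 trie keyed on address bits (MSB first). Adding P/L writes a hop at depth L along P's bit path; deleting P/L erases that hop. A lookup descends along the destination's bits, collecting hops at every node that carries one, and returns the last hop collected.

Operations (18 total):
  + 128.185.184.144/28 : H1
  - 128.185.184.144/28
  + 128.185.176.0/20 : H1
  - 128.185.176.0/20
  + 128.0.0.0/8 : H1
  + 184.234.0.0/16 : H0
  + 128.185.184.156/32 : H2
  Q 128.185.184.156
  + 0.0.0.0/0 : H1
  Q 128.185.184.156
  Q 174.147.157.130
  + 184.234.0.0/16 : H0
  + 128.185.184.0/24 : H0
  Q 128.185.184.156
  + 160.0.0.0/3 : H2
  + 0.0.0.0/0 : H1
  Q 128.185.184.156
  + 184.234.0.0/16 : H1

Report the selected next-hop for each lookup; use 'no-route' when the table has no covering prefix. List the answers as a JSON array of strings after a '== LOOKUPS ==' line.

Trace:
  + 128.185.184.144/28 (H1) depth=28
  - 128.185.184.144/28 clear@28
  + 128.185.176.0/20 (H1) depth=20
  - 128.185.176.0/20 clear@20
  + 128.0.0.0/8 (H1) depth=8
  + 184.234.0.0/16 (H0) depth=16
  + 128.185.184.156/32 (H2) depth=32
  Q 128.185.184.156: descend 10000000101110011011100010011100 ; hops seen [H1,H2] ; pick H2
  + 0.0.0.0/0 (H1) depth=0
  Q 128.185.184.156: descend 10000000101110011011100010011100 ; hops seen [H1,H1,H2] ; pick H2
  Q 174.147.157.130: descend 101 ; hops seen [H1] ; pick H1
  + 184.234.0.0/16 (H0) depth=16
  + 128.185.184.0/24 (H0) depth=24
  Q 128.185.184.156: descend 10000000101110011011100010011100 ; hops seen [H1,H1,H0,H2] ; pick H2
  + 160.0.0.0/3 (H2) depth=3
  + 0.0.0.0/0 (H1) depth=0
  Q 128.185.184.156: descend 10000000101110011011100010011100 ; hops seen [H1,H1,H0,H2] ; pick H2
  + 184.234.0.0/16 (H1) depth=16

== LOOKUPS ==
["H2","H2","H1","H2","H2"]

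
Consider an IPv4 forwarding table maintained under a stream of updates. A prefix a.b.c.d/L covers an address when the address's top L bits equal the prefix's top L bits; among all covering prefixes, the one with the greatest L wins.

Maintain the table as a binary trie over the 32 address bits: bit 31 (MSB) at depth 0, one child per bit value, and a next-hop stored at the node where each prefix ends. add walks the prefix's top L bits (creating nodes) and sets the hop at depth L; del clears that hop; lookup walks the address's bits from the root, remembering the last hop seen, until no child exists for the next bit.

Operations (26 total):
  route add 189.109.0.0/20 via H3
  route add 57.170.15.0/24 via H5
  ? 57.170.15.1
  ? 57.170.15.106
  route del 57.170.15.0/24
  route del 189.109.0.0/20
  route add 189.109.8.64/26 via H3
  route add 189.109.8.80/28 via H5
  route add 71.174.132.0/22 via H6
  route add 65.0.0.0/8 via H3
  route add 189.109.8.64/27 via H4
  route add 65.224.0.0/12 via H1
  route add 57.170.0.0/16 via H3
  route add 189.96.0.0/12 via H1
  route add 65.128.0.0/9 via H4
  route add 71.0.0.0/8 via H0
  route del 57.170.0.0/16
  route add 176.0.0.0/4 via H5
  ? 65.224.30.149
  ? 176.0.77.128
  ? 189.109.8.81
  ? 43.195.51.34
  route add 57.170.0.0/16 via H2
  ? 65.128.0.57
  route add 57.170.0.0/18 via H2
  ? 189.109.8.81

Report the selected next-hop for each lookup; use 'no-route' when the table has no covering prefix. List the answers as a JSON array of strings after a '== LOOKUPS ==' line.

Trace:
  + 189.109.0.0/20 (H3) depth=20
  + 57.170.15.0/24 (H5) depth=24
  Q 57.170.15.1: descend 001110011010101000001111 ; hops seen [H5] ; pick H5
  Q 57.170.15.106: descend 001110011010101000001111 ; hops seen [H5] ; pick H5
  - 57.170.15.0/24 clear@24
  - 189.109.0.0/20 clear@20
  + 189.109.8.64/26 (H3) depth=26
  + 189.109.8.80/28 (H5) depth=28
  + 71.174.132.0/22 (H6) depth=22
  + 65.0.0.0/8 (H3) depth=8
  + 189.109.8.64/27 (H4) depth=27
  + 65.224.0.0/12 (H1) depth=12
  + 57.170.0.0/16 (H3) depth=16
  + 189.96.0.0/12 (H1) depth=12
  + 65.128.0.0/9 (H4) depth=9
  + 71.0.0.0/8 (H0) depth=8
  - 57.170.0.0/16 clear@16
  + 176.0.0.0/4 (H5) depth=4
  Q 65.224.30.149: descend 010000011110 ; hops seen [H3,H4,H1] ; pick H1
  Q 176.0.77.128: descend 1011 ; hops seen [H5] ; pick H5
  Q 189.109.8.81: descend 1011110101101101000010000101 ; hops seen [H5,H1,H3,H4,H5] ; pick H5
  Q 43.195.51.34: descend 001 ; hops seen [∅] ; pick no-route
  + 57.170.0.0/16 (H2) depth=16
  Q 65.128.0.57: descend 010000011 ; hops seen [H3,H4] ; pick H4
  + 57.170.0.0/18 (H2) depth=18
  Q 189.109.8.81: descend 1011110101101101000010000101 ; hops seen [H5,H1,H3,H4,H5] ; pick H5

== LOOKUPS ==
["H5","H5","H1","H5","H5","no-route","H4","H5"]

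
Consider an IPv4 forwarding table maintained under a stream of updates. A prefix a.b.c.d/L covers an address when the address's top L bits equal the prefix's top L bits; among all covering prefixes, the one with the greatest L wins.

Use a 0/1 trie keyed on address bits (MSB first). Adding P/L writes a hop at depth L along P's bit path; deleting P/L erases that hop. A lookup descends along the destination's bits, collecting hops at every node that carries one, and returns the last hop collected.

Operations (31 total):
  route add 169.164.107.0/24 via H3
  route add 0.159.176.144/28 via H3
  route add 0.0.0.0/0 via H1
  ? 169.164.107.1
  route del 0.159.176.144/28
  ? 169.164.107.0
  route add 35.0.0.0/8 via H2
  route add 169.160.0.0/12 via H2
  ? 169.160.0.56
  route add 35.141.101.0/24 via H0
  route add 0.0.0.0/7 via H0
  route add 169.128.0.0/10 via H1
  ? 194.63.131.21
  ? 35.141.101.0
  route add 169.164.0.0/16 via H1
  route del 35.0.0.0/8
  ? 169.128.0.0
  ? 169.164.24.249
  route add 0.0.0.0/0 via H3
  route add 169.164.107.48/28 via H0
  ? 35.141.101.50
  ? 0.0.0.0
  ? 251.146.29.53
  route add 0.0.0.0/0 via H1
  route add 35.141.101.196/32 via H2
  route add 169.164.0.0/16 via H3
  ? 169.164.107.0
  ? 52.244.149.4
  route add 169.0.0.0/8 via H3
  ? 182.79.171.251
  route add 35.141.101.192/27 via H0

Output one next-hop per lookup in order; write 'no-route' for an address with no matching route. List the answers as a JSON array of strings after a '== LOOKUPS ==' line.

Process each operation:
  add 169.164.107.0/24 -> H3 at depth 24
  add 0.159.176.144/28 -> H3 at depth 28
  add 0.0.0.0/0 -> H1 at depth 0
  lookup 169.164.107.1: bits 101010011010010001101011 walk d0:H1→d1:-→d2:-→d3:-→d4:-→d5:-→d6:-→d7:-→d8:-→d9:-→d10:-→d11:-→d12:-→d13:-→d14:-→d15:-→d16:-→d17:-→d18:-→d19:-→d20:-→d21:-→d22:-→d23:-→d24:H3 -> H3
  del 0.159.176.144/28 (clear depth 28)
  lookup 169.164.107.0: bits 101010011010010001101011 walk d0:H1→d1:-→d2:-→d3:-→d4:-→d5:-→d6:-→d7:-→d8:-→d9:-→d10:-→d11:-→d12:-→d13:-→d14:-→d15:-→d16:-→d17:-→d18:-→d19:-→d20:-→d21:-→d22:-→d23:-→d24:H3 -> H3
  add 35.0.0.0/8 -> H2 at depth 8
  add 169.160.0.0/12 -> H2 at depth 12
  lookup 169.160.0.56: bits 1010100110100 walk d0:H1→d1:-→d2:-→d3:-→d4:-→d5:-→d6:-→d7:-→d8:-→d9:-→d10:-→d11:-→d12:H2→d13:- -> H2
  add 35.141.101.0/24 -> H0 at depth 24
  add 0.0.0.0/7 -> H0 at depth 7
  add 169.128.0.0/10 -> H1 at depth 10
  lookup 194.63.131.21: bits 1 walk d0:H1→d1:- -> H1
  lookup 35.141.101.0: bits 001000111000110101100101 walk d0:H1→d1:-→d2:-→d3:-→d4:-→d5:-→d6:-→d7:-→d8:H2→d9:-→d10:-→d11:-→d12:-→d13:-→d14:-→d15:-→d16:-→d17:-→d18:-→d19:-→d20:-→d21:-→d22:-→d23:-→d24:H0 -> H0
  add 169.164.0.0/16 -> H1 at depth 16
  del 35.0.0.0/8 (clear depth 8)
  lookup 169.128.0.0: bits 1010100110 walk d0:H1→d1:-→d2:-→d3:-→d4:-→d5:-→d6:-→d7:-→d8:-→d9:-→d10:H1 -> H1
  lookup 169.164.24.249: bits 10101001101001000 walk d0:H1→d1:-→d2:-→d3:-→d4:-→d5:-→d6:-→d7:-→d8:-→d9:-→d10:H1→d11:-→d12:H2→d13:-→d14:-→d15:-→d16:H1→d17:- -> H1
  add 0.0.0.0/0 -> H3 at depth 0
  add 169.164.107.48/28 -> H0 at depth 28
  lookup 35.141.101.50: bits 001000111000110101100101 walk d0:H3→d1:-→d2:-→d3:-→d4:-→d5:-→d6:-→d7:-→d8:-→d9:-→d10:-→d11:-→d12:-→d13:-→d14:-→d15:-→d16:-→d17:-→d18:-→d19:-→d20:-→d21:-→d22:-→d23:-→d24:H0 -> H0
  lookup 0.0.0.0: bits 00000000 walk d0:H3→d1:-→d2:-→d3:-→d4:-→d5:-→d6:-→d7:H0→d8:- -> H0
  lookup 251.146.29.53: bits 1 walk d0:H3→d1:- -> H3
  add 0.0.0.0/0 -> H1 at depth 0
  add 35.141.101.196/32 -> H2 at depth 32
  add 169.164.0.0/16 -> H3 at depth 16
  lookup 169.164.107.0: bits 10101001101001000110101100 walk d0:H1→d1:-→d2:-→d3:-→d4:-→d5:-→d6:-→d7:-→d8:-→d9:-→d10:H1→d11:-→d12:H2→d13:-→d14:-→d15:-→d16:H3→d17:-→d18:-→d19:-→d20:-→d21:-→d22:-→d23:-→d24:H3→d25:-→d26:- -> H3
  lookup 52.244.149.4: bits 001 walk d0:H1→d1:-→d2:-→d3:- -> H1
  add 169.0.0.0/8 -> H3 at depth 8
  lookup 182.79.171.251: bits 101 walk d0:H1→d1:-→d2:-→d3:- -> H1
  add 35.141.101.192/27 -> H0 at depth 27

== LOOKUPS ==
["H3","H3","H2","H1","H0","H1","H1","H0","H0","H3","H3","H1","H1"]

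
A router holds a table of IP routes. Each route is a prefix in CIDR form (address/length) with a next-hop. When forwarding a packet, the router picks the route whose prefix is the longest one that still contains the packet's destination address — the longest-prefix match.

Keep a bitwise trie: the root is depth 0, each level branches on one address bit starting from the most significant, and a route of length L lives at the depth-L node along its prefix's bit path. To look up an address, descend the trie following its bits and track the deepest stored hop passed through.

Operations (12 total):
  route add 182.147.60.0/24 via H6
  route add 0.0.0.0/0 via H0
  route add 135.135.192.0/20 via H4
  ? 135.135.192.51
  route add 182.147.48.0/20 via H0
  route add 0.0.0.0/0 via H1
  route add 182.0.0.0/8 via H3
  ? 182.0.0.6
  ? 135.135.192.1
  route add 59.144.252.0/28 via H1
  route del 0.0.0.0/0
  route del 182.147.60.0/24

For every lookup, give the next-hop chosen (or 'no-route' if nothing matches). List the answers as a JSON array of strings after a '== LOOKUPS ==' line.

Apply in order:
  + 182.147.60.0/24 (H6) depth=24
  + 0.0.0.0/0 (H0) depth=0
  + 135.135.192.0/20 (H4) depth=20
  ? 135.135.192.51  path d0:H0→d1:-→d2:-→d3:-→d4:-→d5:-→d6:-→d7:-→d8:-→d9:-→d10:-→d11:-→d12:-→d13:-→d14:-→d15:-→d16:-→d17:-→d18:-→d19:-→d20:H4  best=H4
  + 182.147.48.0/20 (H0) depth=20
  + 0.0.0.0/0 (H1) depth=0
  + 182.0.0.0/8 (H3) depth=8
  ? 182.0.0.6  path d0:H1→d1:-→d2:-→d3:-→d4:-→d5:-→d6:-→d7:-→d8:H3  best=H3
  ? 135.135.192.1  path d0:H1→d1:-→d2:-→d3:-→d4:-→d5:-→d6:-→d7:-→d8:-→d9:-→d10:-→d11:-→d12:-→d13:-→d14:-→d15:-→d16:-→d17:-→d18:-→d19:-→d20:H4  best=H4
  + 59.144.252.0/28 (H1) depth=28
  - 0.0.0.0/0 clear@0
  - 182.147.60.0/24 clear@24

== LOOKUPS ==
["H4","H3","H4"]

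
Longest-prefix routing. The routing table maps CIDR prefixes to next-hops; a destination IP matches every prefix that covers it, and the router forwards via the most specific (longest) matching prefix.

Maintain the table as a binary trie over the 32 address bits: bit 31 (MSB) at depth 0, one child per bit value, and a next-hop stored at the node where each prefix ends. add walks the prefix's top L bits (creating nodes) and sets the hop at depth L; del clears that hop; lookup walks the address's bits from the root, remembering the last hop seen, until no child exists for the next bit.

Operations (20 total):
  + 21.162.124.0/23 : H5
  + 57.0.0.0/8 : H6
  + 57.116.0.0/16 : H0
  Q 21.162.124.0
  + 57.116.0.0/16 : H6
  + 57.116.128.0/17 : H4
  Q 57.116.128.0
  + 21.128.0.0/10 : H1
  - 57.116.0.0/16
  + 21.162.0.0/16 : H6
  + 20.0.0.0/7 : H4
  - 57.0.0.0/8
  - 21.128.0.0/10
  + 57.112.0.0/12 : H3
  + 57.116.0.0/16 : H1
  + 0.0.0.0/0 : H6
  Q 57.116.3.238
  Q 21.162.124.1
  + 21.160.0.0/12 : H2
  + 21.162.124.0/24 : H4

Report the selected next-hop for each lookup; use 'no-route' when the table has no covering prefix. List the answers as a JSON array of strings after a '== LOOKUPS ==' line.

Process each operation:
  + 21.162.124.0/23 (H5) depth=23
  + 57.0.0.0/8 (H6) depth=8
  + 57.116.0.0/16 (H0) depth=16
  lookup 21.162.124.0: bits 00010101101000100111110 walk d0:-→d1:-→d2:-→d3:-→d4:-→d5:-→d6:-→d7:-→d8:-→d9:-→d10:-→d11:-→d12:-→d13:-→d14:-→d15:-→d16:-→d17:-→d18:-→d19:-→d20:-→d21:-→d22:-→d23:H5 -> H5
  + 57.116.0.0/16 (H6) depth=16
  + 57.116.128.0/17 (H4) depth=17
  lookup 57.116.128.0: bits 00111001011101001 walk d0:-→d1:-→d2:-→d3:-→d4:-→d5:-→d6:-→d7:-→d8:H6→d9:-→d10:-→d11:-→d12:-→d13:-→d14:-→d15:-→d16:H6→d17:H4 -> H4
  + 21.128.0.0/10 (H1) depth=10
  - 57.116.0.0/16 clear@16
  + 21.162.0.0/16 (H6) depth=16
  + 20.0.0.0/7 (H4) depth=7
  - 57.0.0.0/8 clear@8
  - 21.128.0.0/10 clear@10
  + 57.112.0.0/12 (H3) depth=12
  + 57.116.0.0/16 (H1) depth=16
  + 0.0.0.0/0 (H6) depth=0
  lookup 57.116.3.238: bits 0011100101110100 walk d0:H6→d1:-→d2:-→d3:-→d4:-→d5:-→d6:-→d7:-→d8:-→d9:-→d10:-→d11:-→d12:H3→d13:-→d14:-→d15:-→d16:H1 -> H1
  lookup 21.162.124.1: bits 00010101101000100111110 walk d0:H6→d1:-→d2:-→d3:-→d4:-→d5:-→d6:-→d7:H4→d8:-→d9:-→d10:-→d11:-→d12:-→d13:-→d14:-→d15:-→d16:H6→d17:-→d18:-→d19:-→d20:-→d21:-→d22:-→d23:H5 -> H5
  + 21.160.0.0/12 (H2) depth=12
  + 21.162.124.0/24 (H4) depth=24

== LOOKUPS ==
["H5","H4","H1","H5"]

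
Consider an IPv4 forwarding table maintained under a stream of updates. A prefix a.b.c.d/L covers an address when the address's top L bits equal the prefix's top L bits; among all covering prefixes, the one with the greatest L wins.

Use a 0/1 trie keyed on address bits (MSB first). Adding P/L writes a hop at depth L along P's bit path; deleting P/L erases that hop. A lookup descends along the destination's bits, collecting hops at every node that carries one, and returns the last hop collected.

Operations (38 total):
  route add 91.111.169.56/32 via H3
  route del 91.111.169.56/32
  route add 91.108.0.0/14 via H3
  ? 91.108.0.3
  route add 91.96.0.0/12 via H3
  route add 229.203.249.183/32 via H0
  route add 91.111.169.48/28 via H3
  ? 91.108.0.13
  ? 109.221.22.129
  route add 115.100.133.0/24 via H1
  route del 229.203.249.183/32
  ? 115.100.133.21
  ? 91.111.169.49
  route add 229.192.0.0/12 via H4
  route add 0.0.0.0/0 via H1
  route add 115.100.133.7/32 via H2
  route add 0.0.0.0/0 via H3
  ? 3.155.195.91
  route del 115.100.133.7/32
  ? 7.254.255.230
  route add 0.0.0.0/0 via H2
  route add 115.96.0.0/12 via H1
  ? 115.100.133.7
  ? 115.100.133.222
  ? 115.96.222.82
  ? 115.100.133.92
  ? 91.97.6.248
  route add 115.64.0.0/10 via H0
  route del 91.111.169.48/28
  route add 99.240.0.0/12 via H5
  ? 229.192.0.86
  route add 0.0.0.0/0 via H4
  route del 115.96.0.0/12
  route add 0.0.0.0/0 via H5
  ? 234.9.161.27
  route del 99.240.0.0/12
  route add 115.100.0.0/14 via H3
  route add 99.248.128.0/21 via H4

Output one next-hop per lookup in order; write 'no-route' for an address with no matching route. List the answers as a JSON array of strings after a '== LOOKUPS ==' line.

Process each operation:
  + 91.111.169.56/32 (H3) depth=32
  del 91.111.169.56/32 (clear depth 32)
  + 91.108.0.0/14 (H3) depth=14
  Q 91.108.0.3: descend 01011011011011 ; hops seen [H3] ; pick H3
  + 91.96.0.0/12 (H3) depth=12
  + 229.203.249.183/32 (H0) depth=32
  + 91.111.169.48/28 (H3) depth=28
  Q 91.108.0.13: descend 01011011011011 ; hops seen [H3,H3] ; pick H3
  Q 109.221.22.129: descend 01 ; hops seen [∅] ; pick no-route
  + 115.100.133.0/24 (H1) depth=24
  del 229.203.249.183/32 (clear depth 32)
  Q 115.100.133.21: descend 011100110110010010000101 ; hops seen [H1] ; pick H1
  Q 91.111.169.49: descend 0101101101101111101010010011 ; hops seen [H3,H3,H3] ; pick H3
  + 229.192.0.0/12 (H4) depth=12
  + 0.0.0.0/0 (H1) depth=0
  + 115.100.133.7/32 (H2) depth=32
  + 0.0.0.0/0 (H3) depth=0
  Q 3.155.195.91: descend 0 ; hops seen [H3] ; pick H3
  del 115.100.133.7/32 (clear depth 32)
  Q 7.254.255.230: descend 0 ; hops seen [H3] ; pick H3
  + 0.0.0.0/0 (H2) depth=0
  + 115.96.0.0/12 (H1) depth=12
  Q 115.100.133.7: descend 01110011011001001000010100000111 ; hops seen [H2,H1,H1] ; pick H1
  Q 115.100.133.222: descend 011100110110010010000101 ; hops seen [H2,H1,H1] ; pick H1
  Q 115.96.222.82: descend 0111001101100 ; hops seen [H2,H1] ; pick H1
  Q 115.100.133.92: descend 0111001101100100100001010 ; hops seen [H2,H1,H1] ; pick H1
  Q 91.97.6.248: descend 010110110110 ; hops seen [H2,H3] ; pick H3
  + 115.64.0.0/10 (H0) depth=10
  del 91.111.169.48/28 (clear depth 28)
  + 99.240.0.0/12 (H5) depth=12
  Q 229.192.0.86: descend 111001011100 ; hops seen [H2,H4] ; pick H4
  + 0.0.0.0/0 (H4) depth=0
  del 115.96.0.0/12 (clear depth 12)
  + 0.0.0.0/0 (H5) depth=0
  Q 234.9.161.27: descend 1110 ; hops seen [H5] ; pick H5
  del 99.240.0.0/12 (clear depth 12)
  + 115.100.0.0/14 (H3) depth=14
  + 99.248.128.0/21 (H4) depth=21

== LOOKUPS ==
["H3","H3","no-route","H1","H3","H3","H3","H1","H1","H1","H1","H3","H4","H5"]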